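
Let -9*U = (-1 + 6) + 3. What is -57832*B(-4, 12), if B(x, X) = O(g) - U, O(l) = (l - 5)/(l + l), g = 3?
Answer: -289160/9 ≈ -32129.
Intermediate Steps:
O(l) = (-5 + l)/(2*l) (O(l) = (-5 + l)/((2*l)) = (-5 + l)*(1/(2*l)) = (-5 + l)/(2*l))
U = -8/9 (U = -((-1 + 6) + 3)/9 = -(5 + 3)/9 = -⅑*8 = -8/9 ≈ -0.88889)
B(x, X) = 5/9 (B(x, X) = (½)*(-5 + 3)/3 - 1*(-8/9) = (½)*(⅓)*(-2) + 8/9 = -⅓ + 8/9 = 5/9)
-57832*B(-4, 12) = -57832*5/9 = -289160/9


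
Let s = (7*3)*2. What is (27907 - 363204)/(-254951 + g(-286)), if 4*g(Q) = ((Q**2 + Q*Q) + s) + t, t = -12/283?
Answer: 189778102/121148061 ≈ 1.5665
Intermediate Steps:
s = 42 (s = 21*2 = 42)
t = -12/283 (t = -12*1/283 = -12/283 ≈ -0.042403)
g(Q) = 5937/566 + Q**2/2 (g(Q) = (((Q**2 + Q*Q) + 42) - 12/283)/4 = (((Q**2 + Q**2) + 42) - 12/283)/4 = ((2*Q**2 + 42) - 12/283)/4 = ((42 + 2*Q**2) - 12/283)/4 = (11874/283 + 2*Q**2)/4 = 5937/566 + Q**2/2)
(27907 - 363204)/(-254951 + g(-286)) = (27907 - 363204)/(-254951 + (5937/566 + (1/2)*(-286)**2)) = -335297/(-254951 + (5937/566 + (1/2)*81796)) = -335297/(-254951 + (5937/566 + 40898)) = -335297/(-254951 + 23154205/566) = -335297/(-121148061/566) = -335297*(-566/121148061) = 189778102/121148061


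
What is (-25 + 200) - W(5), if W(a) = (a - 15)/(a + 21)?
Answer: 2280/13 ≈ 175.38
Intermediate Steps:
W(a) = (-15 + a)/(21 + a)
(-25 + 200) - W(5) = (-25 + 200) - (-15 + 5)/(21 + 5) = 175 - (-10)/26 = 175 - 1*(-5/13) = 175 + 5/13 = 2280/13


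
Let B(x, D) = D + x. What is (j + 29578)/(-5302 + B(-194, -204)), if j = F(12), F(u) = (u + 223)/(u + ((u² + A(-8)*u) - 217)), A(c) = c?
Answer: -1547837/298300 ≈ -5.1889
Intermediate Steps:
F(u) = (223 + u)/(-217 + u² - 7*u) (F(u) = (u + 223)/(u + ((u² - 8*u) - 217)) = (223 + u)/(u + (-217 + u² - 8*u)) = (223 + u)/(-217 + u² - 7*u))
j = -235/157 (j = (223 + 12)/(-217 + 12² - 7*12) = 235/(-217 + 144 - 84) = 235/(-157) = -1/157*235 = -235/157 ≈ -1.4968)
(j + 29578)/(-5302 + B(-194, -204)) = (-235/157 + 29578)/(-5302 + (-204 - 194)) = 4643511/(157*(-5302 - 398)) = (4643511/157)/(-5700) = (4643511/157)*(-1/5700) = -1547837/298300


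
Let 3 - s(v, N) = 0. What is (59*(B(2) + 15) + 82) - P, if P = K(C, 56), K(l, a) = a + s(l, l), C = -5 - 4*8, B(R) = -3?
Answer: 731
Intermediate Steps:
C = -37 (C = -5 - 32 = -37)
s(v, N) = 3 (s(v, N) = 3 - 1*0 = 3 + 0 = 3)
K(l, a) = 3 + a (K(l, a) = a + 3 = 3 + a)
P = 59 (P = 3 + 56 = 59)
(59*(B(2) + 15) + 82) - P = (59*(-3 + 15) + 82) - 1*59 = (59*12 + 82) - 59 = (708 + 82) - 59 = 790 - 59 = 731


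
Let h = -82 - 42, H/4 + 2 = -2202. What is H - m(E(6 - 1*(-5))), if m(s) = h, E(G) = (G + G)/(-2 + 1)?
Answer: -8692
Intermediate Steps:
E(G) = -2*G (E(G) = (2*G)/(-1) = (2*G)*(-1) = -2*G)
H = -8816 (H = -8 + 4*(-2202) = -8 - 8808 = -8816)
h = -124
m(s) = -124
H - m(E(6 - 1*(-5))) = -8816 - 1*(-124) = -8816 + 124 = -8692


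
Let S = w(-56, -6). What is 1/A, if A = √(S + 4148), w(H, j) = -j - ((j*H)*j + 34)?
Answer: √1534/3068 ≈ 0.012766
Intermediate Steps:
w(H, j) = -34 - j - H*j² (w(H, j) = -j - ((H*j)*j + 34) = -j - (H*j² + 34) = -j - (34 + H*j²) = -j + (-34 - H*j²) = -34 - j - H*j²)
S = 1988 (S = -34 - 1*(-6) - 1*(-56)*(-6)² = -34 + 6 - 1*(-56)*36 = -34 + 6 + 2016 = 1988)
A = 2*√1534 (A = √(1988 + 4148) = √6136 = 2*√1534 ≈ 78.333)
1/A = 1/(2*√1534) = √1534/3068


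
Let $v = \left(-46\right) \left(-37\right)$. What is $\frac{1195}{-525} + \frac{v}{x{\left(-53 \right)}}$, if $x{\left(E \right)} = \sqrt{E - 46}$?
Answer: $- \frac{239}{105} - \frac{1702 i \sqrt{11}}{33} \approx -2.2762 - 171.06 i$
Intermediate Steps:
$v = 1702$
$x{\left(E \right)} = \sqrt{-46 + E}$
$\frac{1195}{-525} + \frac{v}{x{\left(-53 \right)}} = \frac{1195}{-525} + \frac{1702}{\sqrt{-46 - 53}} = 1195 \left(- \frac{1}{525}\right) + \frac{1702}{\sqrt{-99}} = - \frac{239}{105} + \frac{1702}{3 i \sqrt{11}} = - \frac{239}{105} + 1702 \left(- \frac{i \sqrt{11}}{33}\right) = - \frac{239}{105} - \frac{1702 i \sqrt{11}}{33}$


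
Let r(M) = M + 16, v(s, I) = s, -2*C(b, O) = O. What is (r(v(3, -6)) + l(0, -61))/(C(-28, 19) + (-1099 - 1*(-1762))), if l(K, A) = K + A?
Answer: -84/1307 ≈ -0.064269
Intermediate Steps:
C(b, O) = -O/2
r(M) = 16 + M
l(K, A) = A + K
(r(v(3, -6)) + l(0, -61))/(C(-28, 19) + (-1099 - 1*(-1762))) = ((16 + 3) + (-61 + 0))/(-½*19 + (-1099 - 1*(-1762))) = (19 - 61)/(-19/2 + (-1099 + 1762)) = -42/(-19/2 + 663) = -42/1307/2 = -42*2/1307 = -84/1307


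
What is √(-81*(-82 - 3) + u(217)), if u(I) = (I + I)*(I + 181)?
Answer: √179617 ≈ 423.81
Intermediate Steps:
u(I) = 2*I*(181 + I) (u(I) = (2*I)*(181 + I) = 2*I*(181 + I))
√(-81*(-82 - 3) + u(217)) = √(-81*(-82 - 3) + 2*217*(181 + 217)) = √(-81*(-85) + 2*217*398) = √(6885 + 172732) = √179617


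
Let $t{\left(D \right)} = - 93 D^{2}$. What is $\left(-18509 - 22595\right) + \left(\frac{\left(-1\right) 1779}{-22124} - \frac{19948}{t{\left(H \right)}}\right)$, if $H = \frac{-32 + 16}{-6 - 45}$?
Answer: $- \frac{427139480933}{10973504} \approx -38925.0$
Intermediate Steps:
$H = \frac{16}{51}$ ($H = - \frac{16}{-51} = \left(-16\right) \left(- \frac{1}{51}\right) = \frac{16}{51} \approx 0.31373$)
$\left(-18509 - 22595\right) + \left(\frac{\left(-1\right) 1779}{-22124} - \frac{19948}{t{\left(H \right)}}\right) = \left(-18509 - 22595\right) + \left(\frac{\left(-1\right) 1779}{-22124} - \frac{19948}{\left(-93\right) \left(\frac{16}{51}\right)^{2}}\right) = -41104 - \left(- \frac{1779}{22124} + \frac{19948}{\left(-93\right) \frac{256}{2601}}\right) = -41104 - \left(- \frac{1779}{22124} + \frac{19948}{- \frac{7936}{867}}\right) = -41104 + \left(\frac{1779}{22124} - - \frac{4323729}{1984}\right) = -41104 + \left(\frac{1779}{22124} + \frac{4323729}{1984}\right) = -41104 + \frac{23915427483}{10973504} = - \frac{427139480933}{10973504}$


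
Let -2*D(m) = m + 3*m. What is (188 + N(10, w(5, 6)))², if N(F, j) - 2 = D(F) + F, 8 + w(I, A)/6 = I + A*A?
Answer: 32400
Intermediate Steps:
w(I, A) = -48 + 6*I + 6*A² (w(I, A) = -48 + 6*(I + A*A) = -48 + 6*(I + A²) = -48 + (6*I + 6*A²) = -48 + 6*I + 6*A²)
D(m) = -2*m (D(m) = -(m + 3*m)/2 = -2*m)
N(F, j) = 2 - F (N(F, j) = 2 + (-2*F + F) = 2 - F)
(188 + N(10, w(5, 6)))² = (188 + (2 - 1*10))² = (188 + (2 - 10))² = (188 - 8)² = 180² = 32400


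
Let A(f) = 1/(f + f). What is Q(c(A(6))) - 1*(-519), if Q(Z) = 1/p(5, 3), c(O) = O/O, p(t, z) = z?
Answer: 1558/3 ≈ 519.33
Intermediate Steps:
A(f) = 1/(2*f)
c(O) = 1
Q(Z) = ⅓ (Q(Z) = 1/3 = ⅓)
Q(c(A(6))) - 1*(-519) = ⅓ - 1*(-519) = ⅓ + 519 = 1558/3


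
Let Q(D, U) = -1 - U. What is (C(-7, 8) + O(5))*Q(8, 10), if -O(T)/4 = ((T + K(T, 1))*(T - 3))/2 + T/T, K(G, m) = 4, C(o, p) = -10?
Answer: 550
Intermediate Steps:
O(T) = -4 - 2*(-3 + T)*(4 + T) (O(T) = -4*(((T + 4)*(T - 3))/2 + T/T) = -4*(((4 + T)*(-3 + T))*(½) + 1) = -4*(((-3 + T)*(4 + T))*(½) + 1) = -4*((-3 + T)*(4 + T)/2 + 1) = -4*(1 + (-3 + T)*(4 + T)/2) = -4 - 2*(-3 + T)*(4 + T))
(C(-7, 8) + O(5))*Q(8, 10) = (-10 + (20 - 2*5 - 2*5²))*(-1 - 1*10) = (-10 + (20 - 10 - 2*25))*(-1 - 10) = (-10 + (20 - 10 - 50))*(-11) = (-10 - 40)*(-11) = -50*(-11) = 550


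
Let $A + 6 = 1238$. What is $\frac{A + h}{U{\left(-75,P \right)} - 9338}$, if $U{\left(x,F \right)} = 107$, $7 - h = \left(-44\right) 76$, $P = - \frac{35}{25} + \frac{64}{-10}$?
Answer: $- \frac{4583}{9231} \approx -0.49648$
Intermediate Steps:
$A = 1232$ ($A = -6 + 1238 = 1232$)
$P = - \frac{39}{5}$ ($P = \left(-35\right) \frac{1}{25} + 64 \left(- \frac{1}{10}\right) = - \frac{7}{5} - \frac{32}{5} = - \frac{39}{5} \approx -7.8$)
$h = 3351$ ($h = 7 - \left(-44\right) 76 = 7 - -3344 = 7 + 3344 = 3351$)
$\frac{A + h}{U{\left(-75,P \right)} - 9338} = \frac{1232 + 3351}{107 - 9338} = \frac{4583}{-9231} = 4583 \left(- \frac{1}{9231}\right) = - \frac{4583}{9231}$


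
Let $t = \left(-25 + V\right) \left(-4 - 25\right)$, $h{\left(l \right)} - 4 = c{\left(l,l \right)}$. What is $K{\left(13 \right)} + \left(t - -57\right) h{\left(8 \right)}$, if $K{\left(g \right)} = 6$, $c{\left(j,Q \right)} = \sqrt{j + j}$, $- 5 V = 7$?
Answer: $\frac{32934}{5} \approx 6586.8$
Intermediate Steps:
$V = - \frac{7}{5}$ ($V = \left(- \frac{1}{5}\right) 7 = - \frac{7}{5} \approx -1.4$)
$c{\left(j,Q \right)} = \sqrt{2} \sqrt{j}$ ($c{\left(j,Q \right)} = \sqrt{2 j} = \sqrt{2} \sqrt{j}$)
$h{\left(l \right)} = 4 + \sqrt{2} \sqrt{l}$
$t = \frac{3828}{5}$ ($t = \left(-25 - \frac{7}{5}\right) \left(-4 - 25\right) = \left(- \frac{132}{5}\right) \left(-29\right) = \frac{3828}{5} \approx 765.6$)
$K{\left(13 \right)} + \left(t - -57\right) h{\left(8 \right)} = 6 + \left(\frac{3828}{5} - -57\right) \left(4 + \sqrt{2} \sqrt{8}\right) = 6 + \left(\frac{3828}{5} + 57\right) \left(4 + \sqrt{2} \cdot 2 \sqrt{2}\right) = 6 + \frac{4113 \left(4 + 4\right)}{5} = 6 + \frac{4113}{5} \cdot 8 = 6 + \frac{32904}{5} = \frac{32934}{5}$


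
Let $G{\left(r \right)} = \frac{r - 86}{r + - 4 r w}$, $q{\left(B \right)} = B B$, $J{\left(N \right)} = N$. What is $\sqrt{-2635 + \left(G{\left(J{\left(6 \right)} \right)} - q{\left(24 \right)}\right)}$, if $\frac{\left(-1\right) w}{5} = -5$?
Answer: $\frac{i \sqrt{31469691}}{99} \approx 56.664 i$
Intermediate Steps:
$w = 25$ ($w = \left(-5\right) \left(-5\right) = 25$)
$q{\left(B \right)} = B^{2}$
$G{\left(r \right)} = - \frac{-86 + r}{99 r}$ ($G{\left(r \right)} = \frac{r - 86}{r + - 4 r 25} = \frac{-86 + r}{r - 100 r} = \frac{-86 + r}{\left(-99\right) r} = \left(-86 + r\right) \left(- \frac{1}{99 r}\right) = - \frac{-86 + r}{99 r}$)
$\sqrt{-2635 + \left(G{\left(J{\left(6 \right)} \right)} - q{\left(24 \right)}\right)} = \sqrt{-2635 - \left(576 - \frac{86 - 6}{99 \cdot 6}\right)} = \sqrt{-2635 + \left(\frac{1}{99} \cdot \frac{1}{6} \left(86 - 6\right) - 576\right)} = \sqrt{-2635 - \left(576 - \frac{40}{297}\right)} = \sqrt{-2635 + \left(\frac{40}{297} - 576\right)} = \sqrt{-2635 - \frac{171032}{297}} = \sqrt{- \frac{953627}{297}} = \frac{i \sqrt{31469691}}{99}$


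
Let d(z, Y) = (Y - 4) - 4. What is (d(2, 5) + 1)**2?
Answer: 4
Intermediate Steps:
d(z, Y) = -8 + Y (d(z, Y) = (-4 + Y) - 4 = -8 + Y)
(d(2, 5) + 1)**2 = ((-8 + 5) + 1)**2 = (-3 + 1)**2 = (-2)**2 = 4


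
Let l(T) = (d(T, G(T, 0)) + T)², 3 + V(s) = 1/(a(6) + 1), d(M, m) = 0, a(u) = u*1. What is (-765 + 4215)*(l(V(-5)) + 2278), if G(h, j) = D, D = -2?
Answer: 386475900/49 ≈ 7.8873e+6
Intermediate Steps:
a(u) = u
G(h, j) = -2
V(s) = -20/7 (V(s) = -3 + 1/(6 + 1) = -3 + 1/7 = -3 + ⅐ = -20/7)
l(T) = T² (l(T) = (0 + T)² = T²)
(-765 + 4215)*(l(V(-5)) + 2278) = (-765 + 4215)*((-20/7)² + 2278) = 3450*(400/49 + 2278) = 3450*(112022/49) = 386475900/49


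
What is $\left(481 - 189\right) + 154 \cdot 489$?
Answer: $75598$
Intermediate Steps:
$\left(481 - 189\right) + 154 \cdot 489 = 292 + 75306 = 75598$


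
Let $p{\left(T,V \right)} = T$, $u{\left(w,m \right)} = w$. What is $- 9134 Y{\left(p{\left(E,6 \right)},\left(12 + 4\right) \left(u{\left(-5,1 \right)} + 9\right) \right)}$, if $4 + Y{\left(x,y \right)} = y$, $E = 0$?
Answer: $-548040$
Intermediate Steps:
$Y{\left(x,y \right)} = -4 + y$
$- 9134 Y{\left(p{\left(E,6 \right)},\left(12 + 4\right) \left(u{\left(-5,1 \right)} + 9\right) \right)} = - 9134 \left(-4 + \left(12 + 4\right) \left(-5 + 9\right)\right) = - 9134 \left(-4 + 16 \cdot 4\right) = - 9134 \left(-4 + 64\right) = \left(-9134\right) 60 = -548040$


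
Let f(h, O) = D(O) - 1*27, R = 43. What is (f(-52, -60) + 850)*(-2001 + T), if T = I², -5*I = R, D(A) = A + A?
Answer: -33867728/25 ≈ -1.3547e+6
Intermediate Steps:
D(A) = 2*A
I = -43/5 (I = -⅕*43 = -43/5 ≈ -8.6000)
f(h, O) = -27 + 2*O (f(h, O) = 2*O - 1*27 = 2*O - 27 = -27 + 2*O)
T = 1849/25 (T = (-43/5)² = 1849/25 ≈ 73.960)
(f(-52, -60) + 850)*(-2001 + T) = ((-27 + 2*(-60)) + 850)*(-2001 + 1849/25) = ((-27 - 120) + 850)*(-48176/25) = (-147 + 850)*(-48176/25) = 703*(-48176/25) = -33867728/25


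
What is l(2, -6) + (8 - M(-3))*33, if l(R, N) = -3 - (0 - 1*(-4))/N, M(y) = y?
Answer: 1082/3 ≈ 360.67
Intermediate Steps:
l(R, N) = -3 - 4/N (l(R, N) = -3 - (0 + 4)/N = -3 - 4/N)
l(2, -6) + (8 - M(-3))*33 = (-3 - 4/(-6)) + (8 - 1*(-3))*33 = (-3 - 4*(-⅙)) + (8 + 3)*33 = (-3 + ⅔) + 11*33 = -7/3 + 363 = 1082/3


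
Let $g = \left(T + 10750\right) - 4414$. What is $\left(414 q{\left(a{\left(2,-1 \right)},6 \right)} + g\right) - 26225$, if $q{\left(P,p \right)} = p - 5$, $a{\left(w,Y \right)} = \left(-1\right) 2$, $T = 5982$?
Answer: $-13493$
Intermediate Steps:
$a{\left(w,Y \right)} = -2$
$q{\left(P,p \right)} = -5 + p$ ($q{\left(P,p \right)} = p - 5 = -5 + p$)
$g = 12318$ ($g = \left(5982 + 10750\right) - 4414 = 16732 - 4414 = 12318$)
$\left(414 q{\left(a{\left(2,-1 \right)},6 \right)} + g\right) - 26225 = \left(414 \left(-5 + 6\right) + 12318\right) - 26225 = \left(414 \cdot 1 + 12318\right) - 26225 = \left(414 + 12318\right) - 26225 = 12732 - 26225 = -13493$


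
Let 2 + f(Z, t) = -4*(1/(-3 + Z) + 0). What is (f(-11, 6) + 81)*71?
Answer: 39405/7 ≈ 5629.3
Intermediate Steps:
f(Z, t) = -2 - 4/(-3 + Z) (f(Z, t) = -2 - 4*(1/(-3 + Z) + 0) = -2 - 4/(-3 + Z))
(f(-11, 6) + 81)*71 = (2*(1 - 1*(-11))/(-3 - 11) + 81)*71 = (2*(1 + 11)/(-14) + 81)*71 = (2*(-1/14)*12 + 81)*71 = (-12/7 + 81)*71 = (555/7)*71 = 39405/7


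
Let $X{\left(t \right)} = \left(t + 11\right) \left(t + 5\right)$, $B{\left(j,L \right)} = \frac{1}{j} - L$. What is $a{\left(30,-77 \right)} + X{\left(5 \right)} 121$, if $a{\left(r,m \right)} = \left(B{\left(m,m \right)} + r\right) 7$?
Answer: $\frac{221198}{11} \approx 20109.0$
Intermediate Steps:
$X{\left(t \right)} = \left(5 + t\right) \left(11 + t\right)$ ($X{\left(t \right)} = \left(11 + t\right) \left(5 + t\right) = \left(5 + t\right) \left(11 + t\right)$)
$a{\left(r,m \right)} = - 7 m + 7 r + \frac{7}{m}$ ($a{\left(r,m \right)} = \left(\left(\frac{1}{m} - m\right) + r\right) 7 = \left(r + \frac{1}{m} - m\right) 7 = - 7 m + 7 r + \frac{7}{m}$)
$a{\left(30,-77 \right)} + X{\left(5 \right)} 121 = \left(\left(-7\right) \left(-77\right) + 7 \cdot 30 + \frac{7}{-77}\right) + \left(55 + 5^{2} + 16 \cdot 5\right) 121 = \left(539 + 210 + 7 \left(- \frac{1}{77}\right)\right) + \left(55 + 25 + 80\right) 121 = \left(539 + 210 - \frac{1}{11}\right) + 160 \cdot 121 = \frac{8238}{11} + 19360 = \frac{221198}{11}$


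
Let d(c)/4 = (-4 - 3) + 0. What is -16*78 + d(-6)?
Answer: -1276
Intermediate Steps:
d(c) = -28 (d(c) = 4*((-4 - 3) + 0) = 4*(-7 + 0) = 4*(-7) = -28)
-16*78 + d(-6) = -16*78 - 28 = -1248 - 28 = -1276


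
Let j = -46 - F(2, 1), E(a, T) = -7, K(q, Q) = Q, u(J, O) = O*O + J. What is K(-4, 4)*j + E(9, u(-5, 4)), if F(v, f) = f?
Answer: -195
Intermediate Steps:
u(J, O) = J + O**2 (u(J, O) = O**2 + J = J + O**2)
j = -47 (j = -46 - 1*1 = -46 - 1 = -47)
K(-4, 4)*j + E(9, u(-5, 4)) = 4*(-47) - 7 = -188 - 7 = -195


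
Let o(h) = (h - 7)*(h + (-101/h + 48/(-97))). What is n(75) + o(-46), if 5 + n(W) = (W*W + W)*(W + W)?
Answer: 3825463829/4462 ≈ 8.5734e+5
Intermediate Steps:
o(h) = (-7 + h)*(-48/97 + h - 101/h) (o(h) = (-7 + h)*(h + (-101/h + 48*(-1/97))) = (-7 + h)*(h + (-101/h - 48/97)) = (-7 + h)*(h + (-48/97 - 101/h)) = (-7 + h)*(-48/97 + h - 101/h))
n(W) = -5 + 2*W*(W + W**2) (n(W) = -5 + (W*W + W)*(W + W) = -5 + (W**2 + W)*(2*W) = -5 + (W + W**2)*(2*W) = -5 + 2*W*(W + W**2))
n(75) + o(-46) = (-5 + 2*75**2 + 2*75**3) + (-9461/97 + (-46)**2 + 707/(-46) - 727/97*(-46)) = (-5 + 2*5625 + 2*421875) + (-9461/97 + 2116 + 707*(-1/46) + 33442/97) = (-5 + 11250 + 843750) + (-9461/97 + 2116 - 707/46 + 33442/97) = 854995 + 10476139/4462 = 3825463829/4462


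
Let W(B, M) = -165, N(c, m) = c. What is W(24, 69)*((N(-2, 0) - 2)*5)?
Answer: 3300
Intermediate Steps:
W(24, 69)*((N(-2, 0) - 2)*5) = -165*(-2 - 2)*5 = -(-660)*5 = -165*(-20) = 3300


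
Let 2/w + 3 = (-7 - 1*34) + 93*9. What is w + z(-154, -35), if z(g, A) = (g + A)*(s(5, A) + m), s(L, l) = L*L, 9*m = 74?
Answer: -4979245/793 ≈ -6279.0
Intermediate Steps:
m = 74/9 (m = (1/9)*74 = 74/9 ≈ 8.2222)
w = 2/793 (w = 2/(-3 + ((-7 - 1*34) + 93*9)) = 2/(-3 + ((-7 - 34) + 837)) = 2/(-3 + (-41 + 837)) = 2/(-3 + 796) = 2/793 ≈ 0.0025221)
s(L, l) = L**2
z(g, A) = 299*A/9 + 299*g/9 (z(g, A) = (g + A)*(5**2 + 74/9) = (A + g)*(25 + 74/9) = (A + g)*(299/9) = 299*A/9 + 299*g/9)
w + z(-154, -35) = 2/793 + ((299/9)*(-35) + (299/9)*(-154)) = 2/793 + (-10465/9 - 46046/9) = 2/793 - 6279 = -4979245/793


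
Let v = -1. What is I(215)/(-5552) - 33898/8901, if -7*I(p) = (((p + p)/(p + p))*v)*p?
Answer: -1319325587/345928464 ≈ -3.8139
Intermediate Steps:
I(p) = p/7 (I(p) = -((p + p)/(p + p))*(-1)*p/7 = -((2*p)/((2*p)))*(-1)*p/7 = -((2*p)*(1/(2*p)))*(-1)*p/7 = -1*(-1)*p/7 = -(-1)*p/7 = p/7)
I(215)/(-5552) - 33898/8901 = ((1/7)*215)/(-5552) - 33898/8901 = (215/7)*(-1/5552) - 33898*1/8901 = -215/38864 - 33898/8901 = -1319325587/345928464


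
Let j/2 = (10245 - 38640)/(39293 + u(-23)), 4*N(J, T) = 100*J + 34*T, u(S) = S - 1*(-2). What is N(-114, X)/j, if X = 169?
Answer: 27755486/28395 ≈ 977.48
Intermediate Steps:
u(S) = 2 + S (u(S) = S + 2 = 2 + S)
N(J, T) = 25*J + 17*T/2 (N(J, T) = (100*J + 34*T)/4 = (34*T + 100*J)/4 = 25*J + 17*T/2)
j = -28395/19636 (j = 2*((10245 - 38640)/(39293 + (2 - 23))) = 2*(-28395/(39293 - 21)) = 2*(-28395/39272) = -28395/19636 ≈ -1.4461)
N(-114, X)/j = (25*(-114) + (17/2)*169)/(-28395/19636) = (-2850 + 2873/2)*(-19636/28395) = -2827/2*(-19636/28395) = 27755486/28395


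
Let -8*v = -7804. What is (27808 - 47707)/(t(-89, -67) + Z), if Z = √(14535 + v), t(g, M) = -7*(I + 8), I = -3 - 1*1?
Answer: -1114344/29453 - 19899*√62042/29453 ≈ -206.12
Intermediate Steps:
v = 1951/2 (v = -⅛*(-7804) = 1951/2 ≈ 975.50)
I = -4 (I = -3 - 1 = -4)
t(g, M) = -28 (t(g, M) = -7*(-4 + 8) = -7*4 = -28)
Z = √62042/2 (Z = √(14535 + 1951/2) = √(31021/2) = √62042/2 ≈ 124.54)
(27808 - 47707)/(t(-89, -67) + Z) = (27808 - 47707)/(-28 + √62042/2) = -19899/(-28 + √62042/2)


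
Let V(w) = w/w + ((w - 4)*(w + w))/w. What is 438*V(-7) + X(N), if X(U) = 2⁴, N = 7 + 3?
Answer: -9182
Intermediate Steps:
N = 10
X(U) = 16
V(w) = -7 + 2*w (V(w) = 1 + ((-4 + w)*(2*w))/w = 1 + (2*w*(-4 + w))/w = 1 + (-8 + 2*w) = -7 + 2*w)
438*V(-7) + X(N) = 438*(-7 + 2*(-7)) + 16 = 438*(-7 - 14) + 16 = 438*(-21) + 16 = -9198 + 16 = -9182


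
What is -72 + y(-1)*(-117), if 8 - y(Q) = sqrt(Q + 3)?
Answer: -1008 + 117*sqrt(2) ≈ -842.54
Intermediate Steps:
y(Q) = 8 - sqrt(3 + Q) (y(Q) = 8 - sqrt(Q + 3) = 8 - sqrt(3 + Q))
-72 + y(-1)*(-117) = -72 + (8 - sqrt(3 - 1))*(-117) = -72 + (8 - sqrt(2))*(-117) = -72 + (-936 + 117*sqrt(2)) = -1008 + 117*sqrt(2)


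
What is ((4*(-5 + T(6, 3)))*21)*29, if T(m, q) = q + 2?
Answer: 0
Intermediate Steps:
T(m, q) = 2 + q
((4*(-5 + T(6, 3)))*21)*29 = ((4*(-5 + (2 + 3)))*21)*29 = ((4*(-5 + 5))*21)*29 = ((4*0)*21)*29 = (0*21)*29 = 0*29 = 0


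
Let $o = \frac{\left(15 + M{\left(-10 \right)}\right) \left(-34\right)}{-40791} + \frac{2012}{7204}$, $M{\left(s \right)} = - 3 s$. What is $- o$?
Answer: $- \frac{7757801}{24488197} \approx -0.3168$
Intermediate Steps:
$o = \frac{7757801}{24488197}$ ($o = \frac{\left(15 - -30\right) \left(-34\right)}{-40791} + \frac{2012}{7204} = \left(15 + 30\right) \left(-34\right) \left(- \frac{1}{40791}\right) + 2012 \cdot \frac{1}{7204} = 45 \left(-34\right) \left(- \frac{1}{40791}\right) + \frac{503}{1801} = \left(-1530\right) \left(- \frac{1}{40791}\right) + \frac{503}{1801} = \frac{510}{13597} + \frac{503}{1801} = \frac{7757801}{24488197} \approx 0.3168$)
$- o = \left(-1\right) \frac{7757801}{24488197} = - \frac{7757801}{24488197}$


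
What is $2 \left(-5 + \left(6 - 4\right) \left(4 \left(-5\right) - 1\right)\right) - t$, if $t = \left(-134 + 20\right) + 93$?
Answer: $-73$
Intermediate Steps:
$t = -21$ ($t = -114 + 93 = -21$)
$2 \left(-5 + \left(6 - 4\right) \left(4 \left(-5\right) - 1\right)\right) - t = 2 \left(-5 + \left(6 - 4\right) \left(4 \left(-5\right) - 1\right)\right) - -21 = 2 \left(-5 + 2 \left(-20 - 1\right)\right) + 21 = 2 \left(-5 + 2 \left(-21\right)\right) + 21 = 2 \left(-5 - 42\right) + 21 = 2 \left(-47\right) + 21 = -94 + 21 = -73$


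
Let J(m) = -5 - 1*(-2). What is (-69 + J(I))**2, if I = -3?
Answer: 5184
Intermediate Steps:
J(m) = -3 (J(m) = -5 + 2 = -3)
(-69 + J(I))**2 = (-69 - 3)**2 = (-72)**2 = 5184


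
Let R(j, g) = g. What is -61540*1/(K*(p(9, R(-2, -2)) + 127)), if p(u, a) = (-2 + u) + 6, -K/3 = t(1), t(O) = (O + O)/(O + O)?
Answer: 3077/21 ≈ 146.52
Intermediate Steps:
t(O) = 1 (t(O) = (2*O)/((2*O)) = (2*O)*(1/(2*O)) = 1)
K = -3 (K = -3*1 = -3)
p(u, a) = 4 + u
-61540*1/(K*(p(9, R(-2, -2)) + 127)) = -61540*(-1/(3*((4 + 9) + 127))) = -61540*(-1/(3*(13 + 127))) = -61540/((-3*140)) = -61540/(-420) = -61540*(-1/420) = 3077/21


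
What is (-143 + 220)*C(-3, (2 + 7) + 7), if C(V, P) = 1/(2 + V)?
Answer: -77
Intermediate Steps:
(-143 + 220)*C(-3, (2 + 7) + 7) = (-143 + 220)/(2 - 3) = 77/(-1) = 77*(-1) = -77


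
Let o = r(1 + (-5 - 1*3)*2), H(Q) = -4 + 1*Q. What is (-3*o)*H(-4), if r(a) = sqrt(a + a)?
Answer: 24*I*sqrt(30) ≈ 131.45*I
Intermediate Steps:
r(a) = sqrt(2)*sqrt(a) (r(a) = sqrt(2*a) = sqrt(2)*sqrt(a))
H(Q) = -4 + Q
o = I*sqrt(30) (o = sqrt(2)*sqrt(1 + (-5 - 1*3)*2) = sqrt(2)*sqrt(1 + (-5 - 3)*2) = sqrt(2)*sqrt(1 - 8*2) = sqrt(2)*sqrt(1 - 16) = sqrt(2)*sqrt(-15) = sqrt(2)*(I*sqrt(15)) = I*sqrt(30) ≈ 5.4772*I)
(-3*o)*H(-4) = (-3*I*sqrt(30))*(-4 - 4) = -3*I*sqrt(30)*(-8) = 24*I*sqrt(30)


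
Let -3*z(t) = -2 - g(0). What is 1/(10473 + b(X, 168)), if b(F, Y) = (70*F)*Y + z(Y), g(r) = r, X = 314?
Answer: 3/11109341 ≈ 2.7004e-7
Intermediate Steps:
z(t) = 2/3 (z(t) = -(-2 - 1*0)/3 = -(-2 + 0)/3 = -1/3*(-2) = 2/3)
b(F, Y) = 2/3 + 70*F*Y (b(F, Y) = (70*F)*Y + 2/3 = 70*F*Y + 2/3 = 2/3 + 70*F*Y)
1/(10473 + b(X, 168)) = 1/(10473 + (2/3 + 70*314*168)) = 1/(10473 + (2/3 + 3692640)) = 1/(10473 + 11077922/3) = 1/(11109341/3) = 3/11109341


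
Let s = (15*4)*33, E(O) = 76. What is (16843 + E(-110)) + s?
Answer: 18899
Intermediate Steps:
s = 1980 (s = 60*33 = 1980)
(16843 + E(-110)) + s = (16843 + 76) + 1980 = 16919 + 1980 = 18899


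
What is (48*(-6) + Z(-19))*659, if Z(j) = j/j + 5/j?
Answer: -3596822/19 ≈ -1.8931e+5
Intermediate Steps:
Z(j) = 1 + 5/j
(48*(-6) + Z(-19))*659 = (48*(-6) + (5 - 19)/(-19))*659 = (-288 - 1/19*(-14))*659 = (-288 + 14/19)*659 = -5458/19*659 = -3596822/19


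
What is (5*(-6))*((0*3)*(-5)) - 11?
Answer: -11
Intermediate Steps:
(5*(-6))*((0*3)*(-5)) - 11 = -0*(-5) - 11 = -30*0 - 11 = 0 - 11 = -11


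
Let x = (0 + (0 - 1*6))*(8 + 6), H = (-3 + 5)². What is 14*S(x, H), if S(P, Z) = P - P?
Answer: 0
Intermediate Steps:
H = 4 (H = 2² = 4)
x = -84 (x = (0 + (0 - 6))*14 = (0 - 6)*14 = -6*14 = -84)
S(P, Z) = 0
14*S(x, H) = 14*0 = 0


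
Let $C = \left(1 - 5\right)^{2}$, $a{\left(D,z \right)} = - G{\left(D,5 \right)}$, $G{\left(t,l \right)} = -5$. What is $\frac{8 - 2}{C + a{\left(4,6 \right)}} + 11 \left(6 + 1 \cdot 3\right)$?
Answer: $\frac{695}{7} \approx 99.286$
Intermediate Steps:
$a{\left(D,z \right)} = 5$ ($a{\left(D,z \right)} = \left(-1\right) \left(-5\right) = 5$)
$C = 16$ ($C = \left(-4\right)^{2} = 16$)
$\frac{8 - 2}{C + a{\left(4,6 \right)}} + 11 \left(6 + 1 \cdot 3\right) = \frac{8 - 2}{16 + 5} + 11 \left(6 + 1 \cdot 3\right) = \frac{6}{21} + 11 \left(6 + 3\right) = 6 \cdot \frac{1}{21} + 11 \cdot 9 = \frac{2}{7} + 99 = \frac{695}{7}$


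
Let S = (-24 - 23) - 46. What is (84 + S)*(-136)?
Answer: 1224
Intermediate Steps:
S = -93 (S = -47 - 46 = -93)
(84 + S)*(-136) = (84 - 93)*(-136) = -9*(-136) = 1224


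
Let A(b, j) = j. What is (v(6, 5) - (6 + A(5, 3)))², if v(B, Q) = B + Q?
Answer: 4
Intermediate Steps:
(v(6, 5) - (6 + A(5, 3)))² = ((6 + 5) - (6 + 3))² = (11 - 1*9)² = (11 - 9)² = 2² = 4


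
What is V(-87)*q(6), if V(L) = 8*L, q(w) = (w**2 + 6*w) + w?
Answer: -54288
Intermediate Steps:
q(w) = w**2 + 7*w
V(-87)*q(6) = (8*(-87))*(6*(7 + 6)) = -4176*13 = -696*78 = -54288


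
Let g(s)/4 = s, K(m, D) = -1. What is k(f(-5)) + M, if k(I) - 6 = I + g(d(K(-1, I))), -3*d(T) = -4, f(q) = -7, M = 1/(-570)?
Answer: 823/190 ≈ 4.3316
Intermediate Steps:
M = -1/570 ≈ -0.0017544
d(T) = 4/3 (d(T) = -1/3*(-4) = 4/3)
g(s) = 4*s
k(I) = 34/3 + I (k(I) = 6 + (I + 4*(4/3)) = 6 + (I + 16/3) = 6 + (16/3 + I) = 34/3 + I)
k(f(-5)) + M = (34/3 - 7) - 1/570 = 13/3 - 1/570 = 823/190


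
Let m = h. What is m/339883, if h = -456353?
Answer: -456353/339883 ≈ -1.3427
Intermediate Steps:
m = -456353
m/339883 = -456353/339883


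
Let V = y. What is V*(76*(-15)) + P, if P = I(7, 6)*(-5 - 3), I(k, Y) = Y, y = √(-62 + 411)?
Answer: -48 - 1140*√349 ≈ -21345.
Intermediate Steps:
y = √349 ≈ 18.682
V = √349 ≈ 18.682
P = -48 (P = 6*(-5 - 3) = 6*(-8) = -48)
V*(76*(-15)) + P = √349*(76*(-15)) - 48 = √349*(-1140) - 48 = -1140*√349 - 48 = -48 - 1140*√349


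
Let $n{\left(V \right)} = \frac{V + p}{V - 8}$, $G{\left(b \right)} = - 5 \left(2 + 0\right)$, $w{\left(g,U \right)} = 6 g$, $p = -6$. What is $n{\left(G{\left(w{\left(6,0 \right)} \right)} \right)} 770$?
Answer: $\frac{6160}{9} \approx 684.44$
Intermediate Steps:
$G{\left(b \right)} = -10$ ($G{\left(b \right)} = \left(-5\right) 2 = -10$)
$n{\left(V \right)} = \frac{-6 + V}{-8 + V}$ ($n{\left(V \right)} = \frac{V - 6}{V - 8} = \frac{-6 + V}{-8 + V}$)
$n{\left(G{\left(w{\left(6,0 \right)} \right)} \right)} 770 = \frac{-6 - 10}{-8 - 10} \cdot 770 = \frac{1}{-18} \left(-16\right) 770 = \left(- \frac{1}{18}\right) \left(-16\right) 770 = \frac{8}{9} \cdot 770 = \frac{6160}{9}$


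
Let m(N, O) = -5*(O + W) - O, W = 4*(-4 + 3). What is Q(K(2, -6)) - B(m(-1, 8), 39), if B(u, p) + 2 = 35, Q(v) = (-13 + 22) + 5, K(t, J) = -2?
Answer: -19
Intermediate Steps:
Q(v) = 14 (Q(v) = 9 + 5 = 14)
W = -4 (W = 4*(-1) = -4)
m(N, O) = 20 - 6*O (m(N, O) = -5*(O - 4) - O = -5*(-4 + O) - O = (20 - 5*O) - O = 20 - 6*O)
B(u, p) = 33 (B(u, p) = -2 + 35 = 33)
Q(K(2, -6)) - B(m(-1, 8), 39) = 14 - 1*33 = 14 - 33 = -19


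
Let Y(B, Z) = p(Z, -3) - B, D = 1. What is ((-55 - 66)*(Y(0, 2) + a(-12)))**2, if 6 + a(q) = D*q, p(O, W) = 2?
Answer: 3748096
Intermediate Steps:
a(q) = -6 + q (a(q) = -6 + 1*q = -6 + q)
Y(B, Z) = 2 - B
((-55 - 66)*(Y(0, 2) + a(-12)))**2 = ((-55 - 66)*((2 - 1*0) + (-6 - 12)))**2 = (-121*((2 + 0) - 18))**2 = (-121*(2 - 18))**2 = (-121*(-16))**2 = 1936**2 = 3748096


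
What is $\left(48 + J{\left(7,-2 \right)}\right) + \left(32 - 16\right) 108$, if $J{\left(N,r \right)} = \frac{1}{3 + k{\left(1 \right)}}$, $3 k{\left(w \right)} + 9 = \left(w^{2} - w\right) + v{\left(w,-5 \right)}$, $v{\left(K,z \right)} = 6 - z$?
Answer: $\frac{19539}{11} \approx 1776.3$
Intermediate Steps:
$k{\left(w \right)} = \frac{2}{3} - \frac{w}{3} + \frac{w^{2}}{3}$ ($k{\left(w \right)} = -3 + \frac{\left(w^{2} - w\right) + \left(6 - -5\right)}{3} = -3 + \frac{\left(w^{2} - w\right) + \left(6 + 5\right)}{3} = -3 + \frac{\left(w^{2} - w\right) + 11}{3} = -3 + \frac{11 + w^{2} - w}{3} = -3 + \left(\frac{11}{3} - \frac{w}{3} + \frac{w^{2}}{3}\right) = \frac{2}{3} - \frac{w}{3} + \frac{w^{2}}{3}$)
$J{\left(N,r \right)} = \frac{3}{11}$ ($J{\left(N,r \right)} = \frac{1}{3 + \left(\frac{2}{3} - \frac{1}{3} + \frac{1^{2}}{3}\right)} = \frac{1}{3 + \left(\frac{2}{3} - \frac{1}{3} + \frac{1}{3} \cdot 1\right)} = \frac{1}{3 + \left(\frac{2}{3} - \frac{1}{3} + \frac{1}{3}\right)} = \frac{1}{3 + \frac{2}{3}} = \frac{1}{\frac{11}{3}} = \frac{3}{11}$)
$\left(48 + J{\left(7,-2 \right)}\right) + \left(32 - 16\right) 108 = \left(48 + \frac{3}{11}\right) + \left(32 - 16\right) 108 = \frac{531}{11} + \left(32 - 16\right) 108 = \frac{531}{11} + 16 \cdot 108 = \frac{531}{11} + 1728 = \frac{19539}{11}$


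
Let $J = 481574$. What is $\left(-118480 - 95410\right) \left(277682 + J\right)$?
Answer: $-162397265840$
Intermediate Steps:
$\left(-118480 - 95410\right) \left(277682 + J\right) = \left(-118480 - 95410\right) \left(277682 + 481574\right) = \left(-213890\right) 759256 = -162397265840$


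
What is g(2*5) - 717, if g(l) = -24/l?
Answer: -3597/5 ≈ -719.40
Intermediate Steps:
g(2*5) - 717 = -24/(2*5) - 717 = -24/10 - 717 = -24*1/10 - 717 = -12/5 - 717 = -3597/5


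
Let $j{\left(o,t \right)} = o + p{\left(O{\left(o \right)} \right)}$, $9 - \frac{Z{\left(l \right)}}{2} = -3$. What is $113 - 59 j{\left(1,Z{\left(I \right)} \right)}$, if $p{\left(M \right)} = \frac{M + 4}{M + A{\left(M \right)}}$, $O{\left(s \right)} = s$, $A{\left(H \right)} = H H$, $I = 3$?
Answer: $- \frac{187}{2} \approx -93.5$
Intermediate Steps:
$A{\left(H \right)} = H^{2}$
$Z{\left(l \right)} = 24$ ($Z{\left(l \right)} = 18 - -6 = 18 + 6 = 24$)
$p{\left(M \right)} = \frac{4 + M}{M + M^{2}}$ ($p{\left(M \right)} = \frac{M + 4}{M + M^{2}} = \frac{4 + M}{M + M^{2}}$)
$j{\left(o,t \right)} = o + \frac{4 + o}{o \left(1 + o\right)}$
$113 - 59 j{\left(1,Z{\left(I \right)} \right)} = 113 - 59 \frac{4 + 1 + 1^{2} \left(1 + 1\right)}{1 \left(1 + 1\right)} = 113 - 59 \cdot 1 \cdot \frac{1}{2} \left(4 + 1 + 1 \cdot 2\right) = 113 - 59 \cdot 1 \cdot \frac{1}{2} \left(4 + 1 + 2\right) = 113 - 59 \cdot 1 \cdot \frac{1}{2} \cdot 7 = 113 - \frac{413}{2} = - \frac{187}{2}$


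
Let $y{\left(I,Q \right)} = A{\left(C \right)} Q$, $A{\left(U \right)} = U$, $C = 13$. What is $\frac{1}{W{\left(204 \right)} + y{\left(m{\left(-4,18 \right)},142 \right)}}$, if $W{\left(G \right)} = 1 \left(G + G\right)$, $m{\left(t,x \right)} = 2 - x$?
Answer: $\frac{1}{2254} \approx 0.00044366$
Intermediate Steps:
$y{\left(I,Q \right)} = 13 Q$
$W{\left(G \right)} = 2 G$ ($W{\left(G \right)} = 1 \cdot 2 G = 2 G$)
$\frac{1}{W{\left(204 \right)} + y{\left(m{\left(-4,18 \right)},142 \right)}} = \frac{1}{2 \cdot 204 + 13 \cdot 142} = \frac{1}{408 + 1846} = \frac{1}{2254}$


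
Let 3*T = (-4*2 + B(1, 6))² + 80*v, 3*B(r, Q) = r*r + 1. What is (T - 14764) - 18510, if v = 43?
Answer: -866954/27 ≈ -32109.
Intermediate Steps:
B(r, Q) = ⅓ + r²/3 (B(r, Q) = (r*r + 1)/3 = (r² + 1)/3 = (1 + r²)/3 = ⅓ + r²/3)
T = 31444/27 (T = ((-4*2 + (⅓ + (⅓)*1²))² + 80*43)/3 = ((-8 + (⅓ + (⅓)*1))² + 3440)/3 = ((-8 + (⅓ + ⅓))² + 3440)/3 = ((-8 + ⅔)² + 3440)/3 = ((-22/3)² + 3440)/3 = (484/9 + 3440)/3 = (⅓)*(31444/9) = 31444/27 ≈ 1164.6)
(T - 14764) - 18510 = (31444/27 - 14764) - 18510 = -367184/27 - 18510 = -866954/27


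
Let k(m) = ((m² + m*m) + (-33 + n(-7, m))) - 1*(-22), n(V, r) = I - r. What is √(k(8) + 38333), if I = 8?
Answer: 5*√1538 ≈ 196.09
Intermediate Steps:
n(V, r) = 8 - r
k(m) = -3 - m + 2*m² (k(m) = ((m² + m*m) + (-33 + (8 - m))) - 1*(-22) = ((m² + m²) + (-25 - m)) + 22 = (2*m² + (-25 - m)) + 22 = (-25 - m + 2*m²) + 22 = -3 - m + 2*m²)
√(k(8) + 38333) = √((-3 - 1*8 + 2*8²) + 38333) = √((-3 - 8 + 2*64) + 38333) = √((-3 - 8 + 128) + 38333) = √(117 + 38333) = √38450 = 5*√1538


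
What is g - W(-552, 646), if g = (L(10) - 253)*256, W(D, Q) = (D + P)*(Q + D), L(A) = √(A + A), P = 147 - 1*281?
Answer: -284 + 512*√5 ≈ 860.87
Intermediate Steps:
P = -134 (P = 147 - 281 = -134)
L(A) = √2*√A (L(A) = √(2*A) = √2*√A)
W(D, Q) = (-134 + D)*(D + Q) (W(D, Q) = (D - 134)*(Q + D) = (-134 + D)*(D + Q))
g = -64768 + 512*√5 (g = (√2*√10 - 253)*256 = (2*√5 - 253)*256 = (-253 + 2*√5)*256 = -64768 + 512*√5 ≈ -63623.)
g - W(-552, 646) = (-64768 + 512*√5) - ((-552)² - 134*(-552) - 134*646 - 552*646) = (-64768 + 512*√5) - (304704 + 73968 - 86564 - 356592) = (-64768 + 512*√5) - 1*(-64484) = (-64768 + 512*√5) + 64484 = -284 + 512*√5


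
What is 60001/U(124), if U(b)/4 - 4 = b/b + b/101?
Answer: 6060101/2516 ≈ 2408.6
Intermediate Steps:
U(b) = 20 + 4*b/101 (U(b) = 16 + 4*(b/b + b/101) = 16 + 4*(1 + b*(1/101)) = 16 + 4*(1 + b/101) = 16 + (4 + 4*b/101) = 20 + 4*b/101)
60001/U(124) = 60001/(20 + (4/101)*124) = 60001/(20 + 496/101) = 60001/(2516/101) = 60001*(101/2516) = 6060101/2516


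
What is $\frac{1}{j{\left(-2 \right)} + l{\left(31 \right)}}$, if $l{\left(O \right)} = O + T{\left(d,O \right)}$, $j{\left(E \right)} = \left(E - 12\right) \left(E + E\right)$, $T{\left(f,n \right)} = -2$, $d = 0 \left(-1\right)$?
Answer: $\frac{1}{85} \approx 0.011765$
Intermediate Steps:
$d = 0$
$j{\left(E \right)} = 2 E \left(-12 + E\right)$ ($j{\left(E \right)} = \left(-12 + E\right) 2 E = 2 E \left(-12 + E\right)$)
$l{\left(O \right)} = -2 + O$ ($l{\left(O \right)} = O - 2 = -2 + O$)
$\frac{1}{j{\left(-2 \right)} + l{\left(31 \right)}} = \frac{1}{2 \left(-2\right) \left(-12 - 2\right) + \left(-2 + 31\right)} = \frac{1}{2 \left(-2\right) \left(-14\right) + 29} = \frac{1}{56 + 29} = \frac{1}{85}$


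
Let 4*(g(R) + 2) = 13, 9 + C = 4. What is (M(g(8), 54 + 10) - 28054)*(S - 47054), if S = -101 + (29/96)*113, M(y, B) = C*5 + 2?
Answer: 42336400477/32 ≈ 1.3230e+9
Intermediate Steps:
C = -5 (C = -9 + 4 = -5)
g(R) = 5/4 (g(R) = -2 + (1/4)*13 = -2 + 13/4 = 5/4)
M(y, B) = -23 (M(y, B) = -5*5 + 2 = -25 + 2 = -23)
S = -6419/96 (S = -101 + (29*(1/96))*113 = -101 + (29/96)*113 = -101 + 3277/96 = -6419/96 ≈ -66.865)
(M(g(8), 54 + 10) - 28054)*(S - 47054) = (-23 - 28054)*(-6419/96 - 47054) = -28077*(-4523603/96) = 42336400477/32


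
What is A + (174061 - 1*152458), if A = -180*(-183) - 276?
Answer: 54267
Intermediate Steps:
A = 32664 (A = 32940 - 276 = 32664)
A + (174061 - 1*152458) = 32664 + (174061 - 1*152458) = 32664 + (174061 - 152458) = 32664 + 21603 = 54267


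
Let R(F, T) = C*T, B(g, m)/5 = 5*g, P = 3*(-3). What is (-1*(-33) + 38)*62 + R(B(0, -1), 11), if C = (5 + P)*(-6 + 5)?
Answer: 4446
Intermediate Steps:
P = -9
C = 4 (C = (5 - 9)*(-6 + 5) = -4*(-1) = 4)
B(g, m) = 25*g (B(g, m) = 5*(5*g) = 25*g)
R(F, T) = 4*T
(-1*(-33) + 38)*62 + R(B(0, -1), 11) = (-1*(-33) + 38)*62 + 4*11 = (33 + 38)*62 + 44 = 71*62 + 44 = 4402 + 44 = 4446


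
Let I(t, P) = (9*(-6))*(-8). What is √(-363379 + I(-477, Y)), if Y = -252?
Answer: I*√362947 ≈ 602.45*I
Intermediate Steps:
I(t, P) = 432 (I(t, P) = -54*(-8) = 432)
√(-363379 + I(-477, Y)) = √(-363379 + 432) = √(-362947) = I*√362947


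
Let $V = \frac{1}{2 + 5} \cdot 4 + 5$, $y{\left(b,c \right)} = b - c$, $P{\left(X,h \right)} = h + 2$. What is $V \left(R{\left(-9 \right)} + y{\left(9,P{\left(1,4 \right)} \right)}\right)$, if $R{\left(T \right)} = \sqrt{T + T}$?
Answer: $\frac{117}{7} + \frac{117 i \sqrt{2}}{7} \approx 16.714 + 23.638 i$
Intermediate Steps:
$P{\left(X,h \right)} = 2 + h$
$R{\left(T \right)} = \sqrt{2} \sqrt{T}$ ($R{\left(T \right)} = \sqrt{2 T} = \sqrt{2} \sqrt{T}$)
$V = \frac{39}{7}$ ($V = \frac{1}{7} \cdot 4 + 5 = \frac{4}{7} + 5 = \frac{39}{7} \approx 5.5714$)
$V \left(R{\left(-9 \right)} + y{\left(9,P{\left(1,4 \right)} \right)}\right) = \frac{39 \left(\sqrt{2} \sqrt{-9} + \left(9 - \left(2 + 4\right)\right)\right)}{7} = \frac{39 \left(\sqrt{2} \cdot 3 i + \left(9 - 6\right)\right)}{7} = \frac{39 \left(3 i \sqrt{2} + \left(9 - 6\right)\right)}{7} = \frac{39 \left(3 i \sqrt{2} + 3\right)}{7} = \frac{39 \left(3 + 3 i \sqrt{2}\right)}{7} = \frac{117}{7} + \frac{117 i \sqrt{2}}{7}$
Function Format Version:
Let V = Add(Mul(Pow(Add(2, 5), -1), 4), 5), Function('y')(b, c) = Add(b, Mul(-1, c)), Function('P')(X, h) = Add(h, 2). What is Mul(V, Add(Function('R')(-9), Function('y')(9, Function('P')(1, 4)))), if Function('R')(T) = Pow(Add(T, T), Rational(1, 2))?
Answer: Add(Rational(117, 7), Mul(Rational(117, 7), I, Pow(2, Rational(1, 2)))) ≈ Add(16.714, Mul(23.638, I))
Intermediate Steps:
Function('P')(X, h) = Add(2, h)
Function('R')(T) = Mul(Pow(2, Rational(1, 2)), Pow(T, Rational(1, 2))) (Function('R')(T) = Pow(Mul(2, T), Rational(1, 2)) = Mul(Pow(2, Rational(1, 2)), Pow(T, Rational(1, 2))))
V = Rational(39, 7) (V = Add(Mul(Pow(7, -1), 4), 5) = Add(Mul(Rational(1, 7), 4), 5) = Add(Rational(4, 7), 5) = Rational(39, 7) ≈ 5.5714)
Mul(V, Add(Function('R')(-9), Function('y')(9, Function('P')(1, 4)))) = Mul(Rational(39, 7), Add(Mul(Pow(2, Rational(1, 2)), Pow(-9, Rational(1, 2))), Add(9, Mul(-1, Add(2, 4))))) = Mul(Rational(39, 7), Add(Mul(Pow(2, Rational(1, 2)), Mul(3, I)), Add(9, Mul(-1, 6)))) = Mul(Rational(39, 7), Add(Mul(3, I, Pow(2, Rational(1, 2))), Add(9, -6))) = Mul(Rational(39, 7), Add(Mul(3, I, Pow(2, Rational(1, 2))), 3)) = Mul(Rational(39, 7), Add(3, Mul(3, I, Pow(2, Rational(1, 2))))) = Add(Rational(117, 7), Mul(Rational(117, 7), I, Pow(2, Rational(1, 2))))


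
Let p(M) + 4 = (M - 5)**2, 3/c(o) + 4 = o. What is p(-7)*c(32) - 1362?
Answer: -1347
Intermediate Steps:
c(o) = 3/(-4 + o)
p(M) = -4 + (-5 + M)**2 (p(M) = -4 + (M - 5)**2 = -4 + (-5 + M)**2)
p(-7)*c(32) - 1362 = (-4 + (-5 - 7)**2)*(3/(-4 + 32)) - 1362 = (-4 + (-12)**2)*(3/28) - 1362 = (-4 + 144)*(3*(1/28)) - 1362 = 140*(3/28) - 1362 = 15 - 1362 = -1347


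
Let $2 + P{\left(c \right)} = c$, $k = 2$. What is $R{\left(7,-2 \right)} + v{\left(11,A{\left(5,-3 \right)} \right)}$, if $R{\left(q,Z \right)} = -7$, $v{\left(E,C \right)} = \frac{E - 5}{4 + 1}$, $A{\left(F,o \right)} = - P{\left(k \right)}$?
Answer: $- \frac{29}{5} \approx -5.8$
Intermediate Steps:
$P{\left(c \right)} = -2 + c$
$A{\left(F,o \right)} = 0$ ($A{\left(F,o \right)} = - (-2 + 2) = \left(-1\right) 0 = 0$)
$v{\left(E,C \right)} = -1 + \frac{E}{5}$ ($v{\left(E,C \right)} = \frac{-5 + E}{5} = \left(-5 + E\right) \frac{1}{5} = -1 + \frac{E}{5}$)
$R{\left(7,-2 \right)} + v{\left(11,A{\left(5,-3 \right)} \right)} = -7 + \left(-1 + \frac{1}{5} \cdot 11\right) = -7 + \left(-1 + \frac{11}{5}\right) = -7 + \frac{6}{5} = - \frac{29}{5}$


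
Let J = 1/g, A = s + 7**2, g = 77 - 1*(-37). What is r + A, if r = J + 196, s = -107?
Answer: 15733/114 ≈ 138.01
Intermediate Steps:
g = 114 (g = 77 + 37 = 114)
A = -58 (A = -107 + 7**2 = -107 + 49 = -58)
J = 1/114 ≈ 0.0087719
r = 22345/114 (r = 1/114 + 196 = 22345/114 ≈ 196.01)
r + A = 22345/114 - 58 = 15733/114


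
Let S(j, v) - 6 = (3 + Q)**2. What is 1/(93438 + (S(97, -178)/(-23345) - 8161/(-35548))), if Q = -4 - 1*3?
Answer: 829868060/77541401526769 ≈ 1.0702e-5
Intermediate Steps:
Q = -7 (Q = -4 - 3 = -7)
S(j, v) = 22 (S(j, v) = 6 + (3 - 7)**2 = 6 + (-4)**2 = 6 + 16 = 22)
1/(93438 + (S(97, -178)/(-23345) - 8161/(-35548))) = 1/(93438 + (22/(-23345) - 8161/(-35548))) = 1/(93438 + (22*(-1/23345) - 8161*(-1/35548))) = 1/(93438 + (-22/23345 + 8161/35548)) = 1/(93438 + 189736489/829868060) = 1/(77541401526769/829868060) = 829868060/77541401526769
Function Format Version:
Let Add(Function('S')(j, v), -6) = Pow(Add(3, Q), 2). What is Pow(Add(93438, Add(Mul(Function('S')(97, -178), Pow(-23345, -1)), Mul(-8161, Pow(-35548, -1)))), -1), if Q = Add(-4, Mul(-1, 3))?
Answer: Rational(829868060, 77541401526769) ≈ 1.0702e-5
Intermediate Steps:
Q = -7 (Q = Add(-4, -3) = -7)
Function('S')(j, v) = 22 (Function('S')(j, v) = Add(6, Pow(Add(3, -7), 2)) = Add(6, Pow(-4, 2)) = Add(6, 16) = 22)
Pow(Add(93438, Add(Mul(Function('S')(97, -178), Pow(-23345, -1)), Mul(-8161, Pow(-35548, -1)))), -1) = Pow(Add(93438, Add(Mul(22, Pow(-23345, -1)), Mul(-8161, Pow(-35548, -1)))), -1) = Pow(Add(93438, Add(Mul(22, Rational(-1, 23345)), Mul(-8161, Rational(-1, 35548)))), -1) = Pow(Add(93438, Add(Rational(-22, 23345), Rational(8161, 35548))), -1) = Pow(Add(93438, Rational(189736489, 829868060)), -1) = Pow(Rational(77541401526769, 829868060), -1) = Rational(829868060, 77541401526769)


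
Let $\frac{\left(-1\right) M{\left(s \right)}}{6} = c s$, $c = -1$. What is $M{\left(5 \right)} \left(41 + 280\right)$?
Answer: $9630$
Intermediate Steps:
$M{\left(s \right)} = 6 s$ ($M{\left(s \right)} = - 6 \left(- s\right) = 6 s$)
$M{\left(5 \right)} \left(41 + 280\right) = 6 \cdot 5 \left(41 + 280\right) = 30 \cdot 321 = 9630$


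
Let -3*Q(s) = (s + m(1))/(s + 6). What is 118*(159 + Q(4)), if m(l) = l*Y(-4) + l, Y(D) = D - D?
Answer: 56227/3 ≈ 18742.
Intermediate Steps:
Y(D) = 0
m(l) = l (m(l) = l*0 + l = 0 + l = l)
Q(s) = -(1 + s)/(3*(6 + s)) (Q(s) = -(s + 1)/(3*(s + 6)) = -(1 + s)/(3*(6 + s)))
118*(159 + Q(4)) = 118*(159 + (-1 - 1*4)/(3*(6 + 4))) = 118*(159 + (⅓)*(-1 - 4)/10) = 118*(159 + (⅓)*(⅒)*(-5)) = 118*(159 - ⅙) = 118*(953/6) = 56227/3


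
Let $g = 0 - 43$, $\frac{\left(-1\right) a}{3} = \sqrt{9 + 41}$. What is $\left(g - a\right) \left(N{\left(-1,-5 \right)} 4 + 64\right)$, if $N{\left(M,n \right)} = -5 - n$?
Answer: $-2752 + 960 \sqrt{2} \approx -1394.4$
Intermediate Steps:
$a = - 15 \sqrt{2}$ ($a = - 3 \sqrt{9 + 41} = - 3 \sqrt{50} = - 3 \cdot 5 \sqrt{2} = - 15 \sqrt{2} \approx -21.213$)
$g = -43$
$\left(g - a\right) \left(N{\left(-1,-5 \right)} 4 + 64\right) = \left(-43 - - 15 \sqrt{2}\right) \left(\left(-5 - -5\right) 4 + 64\right) = \left(-43 + 15 \sqrt{2}\right) \left(\left(-5 + 5\right) 4 + 64\right) = \left(-43 + 15 \sqrt{2}\right) \left(0 \cdot 4 + 64\right) = \left(-43 + 15 \sqrt{2}\right) \left(0 + 64\right) = \left(-43 + 15 \sqrt{2}\right) 64 = -2752 + 960 \sqrt{2}$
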